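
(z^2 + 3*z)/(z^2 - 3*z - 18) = z/(z - 6)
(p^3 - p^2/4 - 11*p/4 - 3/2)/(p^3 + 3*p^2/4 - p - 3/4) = (p - 2)/(p - 1)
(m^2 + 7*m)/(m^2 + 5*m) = (m + 7)/(m + 5)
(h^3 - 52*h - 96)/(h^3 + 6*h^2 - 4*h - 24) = (h - 8)/(h - 2)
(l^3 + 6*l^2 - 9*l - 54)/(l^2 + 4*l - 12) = (l^2 - 9)/(l - 2)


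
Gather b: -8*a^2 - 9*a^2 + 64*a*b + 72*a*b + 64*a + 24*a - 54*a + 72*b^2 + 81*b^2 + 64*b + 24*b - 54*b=-17*a^2 + 34*a + 153*b^2 + b*(136*a + 34)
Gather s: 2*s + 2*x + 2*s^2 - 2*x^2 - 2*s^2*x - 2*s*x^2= s^2*(2 - 2*x) + s*(2 - 2*x^2) - 2*x^2 + 2*x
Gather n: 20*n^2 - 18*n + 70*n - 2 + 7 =20*n^2 + 52*n + 5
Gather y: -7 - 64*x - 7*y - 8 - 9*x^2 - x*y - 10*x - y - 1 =-9*x^2 - 74*x + y*(-x - 8) - 16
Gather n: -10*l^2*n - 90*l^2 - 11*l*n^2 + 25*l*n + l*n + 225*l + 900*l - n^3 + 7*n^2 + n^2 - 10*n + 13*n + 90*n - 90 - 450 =-90*l^2 + 1125*l - n^3 + n^2*(8 - 11*l) + n*(-10*l^2 + 26*l + 93) - 540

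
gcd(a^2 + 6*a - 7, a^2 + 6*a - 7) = a^2 + 6*a - 7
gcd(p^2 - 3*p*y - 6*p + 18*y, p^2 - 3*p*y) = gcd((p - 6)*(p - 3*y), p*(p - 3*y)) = -p + 3*y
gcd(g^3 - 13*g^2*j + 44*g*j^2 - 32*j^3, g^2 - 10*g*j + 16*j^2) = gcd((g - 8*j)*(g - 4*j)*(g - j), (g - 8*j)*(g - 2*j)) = g - 8*j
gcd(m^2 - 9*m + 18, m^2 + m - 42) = m - 6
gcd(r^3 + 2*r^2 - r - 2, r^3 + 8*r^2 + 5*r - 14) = r^2 + r - 2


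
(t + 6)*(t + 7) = t^2 + 13*t + 42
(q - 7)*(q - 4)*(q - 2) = q^3 - 13*q^2 + 50*q - 56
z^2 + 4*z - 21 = (z - 3)*(z + 7)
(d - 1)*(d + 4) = d^2 + 3*d - 4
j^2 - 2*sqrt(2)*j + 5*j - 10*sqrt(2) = (j + 5)*(j - 2*sqrt(2))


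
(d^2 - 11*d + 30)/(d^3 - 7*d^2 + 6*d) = (d - 5)/(d*(d - 1))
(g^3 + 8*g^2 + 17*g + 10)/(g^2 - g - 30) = (g^2 + 3*g + 2)/(g - 6)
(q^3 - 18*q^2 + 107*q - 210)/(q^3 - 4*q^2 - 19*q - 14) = (q^2 - 11*q + 30)/(q^2 + 3*q + 2)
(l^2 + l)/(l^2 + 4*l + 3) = l/(l + 3)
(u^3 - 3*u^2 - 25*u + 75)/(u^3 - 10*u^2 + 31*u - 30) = (u + 5)/(u - 2)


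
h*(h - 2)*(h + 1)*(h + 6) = h^4 + 5*h^3 - 8*h^2 - 12*h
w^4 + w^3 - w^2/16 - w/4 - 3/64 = (w - 1/2)*(w + 1/4)*(w + 1/2)*(w + 3/4)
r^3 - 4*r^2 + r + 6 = (r - 3)*(r - 2)*(r + 1)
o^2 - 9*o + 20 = (o - 5)*(o - 4)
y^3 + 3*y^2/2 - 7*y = y*(y - 2)*(y + 7/2)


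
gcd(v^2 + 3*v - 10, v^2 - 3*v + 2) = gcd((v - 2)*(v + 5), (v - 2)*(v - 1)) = v - 2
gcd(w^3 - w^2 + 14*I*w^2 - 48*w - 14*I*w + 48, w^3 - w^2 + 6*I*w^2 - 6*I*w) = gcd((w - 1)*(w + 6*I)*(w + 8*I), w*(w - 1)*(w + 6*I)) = w^2 + w*(-1 + 6*I) - 6*I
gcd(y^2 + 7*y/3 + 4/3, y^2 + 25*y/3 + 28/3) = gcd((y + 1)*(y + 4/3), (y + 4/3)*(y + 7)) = y + 4/3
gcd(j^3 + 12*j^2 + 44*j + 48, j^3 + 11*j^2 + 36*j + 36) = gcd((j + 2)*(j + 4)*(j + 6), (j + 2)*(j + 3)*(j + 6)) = j^2 + 8*j + 12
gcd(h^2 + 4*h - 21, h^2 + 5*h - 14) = h + 7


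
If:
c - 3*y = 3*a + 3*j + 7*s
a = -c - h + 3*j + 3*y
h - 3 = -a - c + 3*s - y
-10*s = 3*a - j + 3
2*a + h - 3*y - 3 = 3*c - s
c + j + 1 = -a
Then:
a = 12/31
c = -32/31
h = 50/31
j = -11/31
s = -14/31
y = 21/31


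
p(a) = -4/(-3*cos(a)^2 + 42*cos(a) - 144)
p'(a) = -4*(-6*sin(a)*cos(a) + 42*sin(a))/(-3*cos(a)^2 + 42*cos(a) - 144)^2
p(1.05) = 0.03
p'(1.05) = -0.01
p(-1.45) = 0.03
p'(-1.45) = 0.01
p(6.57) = 0.04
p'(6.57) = -0.00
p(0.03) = 0.04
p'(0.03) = -0.00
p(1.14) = 0.03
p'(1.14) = -0.01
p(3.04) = 0.02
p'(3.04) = -0.00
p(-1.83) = 0.03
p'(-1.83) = 0.01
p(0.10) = 0.04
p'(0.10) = -0.00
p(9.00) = 0.02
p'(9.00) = 0.00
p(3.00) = 0.02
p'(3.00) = 0.00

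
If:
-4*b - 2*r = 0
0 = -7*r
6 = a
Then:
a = 6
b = 0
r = 0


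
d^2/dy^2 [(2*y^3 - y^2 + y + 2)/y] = 4 + 4/y^3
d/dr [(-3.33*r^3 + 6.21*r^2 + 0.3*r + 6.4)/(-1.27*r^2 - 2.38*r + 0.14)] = (4.2291*r^4 + 15.8508*r^3 - 15.7974*r^2 + 17.9948*r + 15.274)/(1.6129*r^4 + 6.0452*r^3 + 5.3088*r^2 - 0.6664*r + 0.0196)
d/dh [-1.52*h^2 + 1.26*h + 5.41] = 1.26 - 3.04*h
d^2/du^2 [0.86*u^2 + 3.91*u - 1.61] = 1.72000000000000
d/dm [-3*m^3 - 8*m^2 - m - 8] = -9*m^2 - 16*m - 1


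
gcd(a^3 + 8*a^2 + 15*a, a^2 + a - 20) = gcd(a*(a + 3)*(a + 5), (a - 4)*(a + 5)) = a + 5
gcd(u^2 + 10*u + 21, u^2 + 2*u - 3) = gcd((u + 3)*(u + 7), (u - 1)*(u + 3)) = u + 3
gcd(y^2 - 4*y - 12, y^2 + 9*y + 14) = y + 2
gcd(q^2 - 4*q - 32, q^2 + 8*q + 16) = q + 4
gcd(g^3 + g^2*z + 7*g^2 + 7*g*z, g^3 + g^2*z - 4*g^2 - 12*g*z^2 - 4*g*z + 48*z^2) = 1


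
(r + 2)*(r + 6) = r^2 + 8*r + 12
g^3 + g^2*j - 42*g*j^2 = g*(g - 6*j)*(g + 7*j)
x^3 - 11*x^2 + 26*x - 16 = (x - 8)*(x - 2)*(x - 1)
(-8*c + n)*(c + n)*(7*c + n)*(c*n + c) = -56*c^4*n - 56*c^4 - 57*c^3*n^2 - 57*c^3*n + c*n^4 + c*n^3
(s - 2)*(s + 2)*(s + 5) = s^3 + 5*s^2 - 4*s - 20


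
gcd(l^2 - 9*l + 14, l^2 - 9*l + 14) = l^2 - 9*l + 14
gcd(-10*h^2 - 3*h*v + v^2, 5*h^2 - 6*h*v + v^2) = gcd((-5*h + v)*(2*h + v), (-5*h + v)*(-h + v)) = -5*h + v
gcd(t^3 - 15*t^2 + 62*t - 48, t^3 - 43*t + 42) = t^2 - 7*t + 6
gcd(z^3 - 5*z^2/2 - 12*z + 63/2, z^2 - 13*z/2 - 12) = 1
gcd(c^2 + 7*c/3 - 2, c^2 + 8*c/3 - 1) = c + 3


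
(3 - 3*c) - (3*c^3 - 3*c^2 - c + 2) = -3*c^3 + 3*c^2 - 2*c + 1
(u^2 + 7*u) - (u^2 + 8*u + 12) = -u - 12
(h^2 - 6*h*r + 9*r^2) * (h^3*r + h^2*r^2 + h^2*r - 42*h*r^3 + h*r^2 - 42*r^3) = h^5*r - 5*h^4*r^2 + h^4*r - 39*h^3*r^3 - 5*h^3*r^2 + 261*h^2*r^4 - 39*h^2*r^3 - 378*h*r^5 + 261*h*r^4 - 378*r^5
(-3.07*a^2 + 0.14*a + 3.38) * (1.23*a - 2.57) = -3.7761*a^3 + 8.0621*a^2 + 3.7976*a - 8.6866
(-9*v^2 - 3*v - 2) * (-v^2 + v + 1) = 9*v^4 - 6*v^3 - 10*v^2 - 5*v - 2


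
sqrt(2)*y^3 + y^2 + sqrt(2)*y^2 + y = y*(y + 1)*(sqrt(2)*y + 1)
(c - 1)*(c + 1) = c^2 - 1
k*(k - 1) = k^2 - k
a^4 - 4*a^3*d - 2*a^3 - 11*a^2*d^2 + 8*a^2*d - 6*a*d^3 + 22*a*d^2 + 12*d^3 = (a - 2)*(a - 6*d)*(a + d)^2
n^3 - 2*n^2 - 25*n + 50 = (n - 5)*(n - 2)*(n + 5)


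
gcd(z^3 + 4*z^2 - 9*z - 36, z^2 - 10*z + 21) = z - 3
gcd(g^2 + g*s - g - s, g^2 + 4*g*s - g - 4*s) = g - 1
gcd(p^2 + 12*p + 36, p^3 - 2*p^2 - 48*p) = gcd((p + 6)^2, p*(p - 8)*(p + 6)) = p + 6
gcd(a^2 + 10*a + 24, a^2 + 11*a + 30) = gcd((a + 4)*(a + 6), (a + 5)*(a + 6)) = a + 6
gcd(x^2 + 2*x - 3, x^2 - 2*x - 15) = x + 3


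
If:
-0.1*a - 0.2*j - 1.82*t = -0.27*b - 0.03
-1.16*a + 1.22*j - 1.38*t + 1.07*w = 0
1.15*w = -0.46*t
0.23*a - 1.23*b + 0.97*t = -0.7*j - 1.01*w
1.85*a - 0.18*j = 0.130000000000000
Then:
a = 0.08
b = 0.07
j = 0.09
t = 0.01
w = -0.01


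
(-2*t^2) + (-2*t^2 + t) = -4*t^2 + t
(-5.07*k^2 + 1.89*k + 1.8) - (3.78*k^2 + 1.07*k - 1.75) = -8.85*k^2 + 0.82*k + 3.55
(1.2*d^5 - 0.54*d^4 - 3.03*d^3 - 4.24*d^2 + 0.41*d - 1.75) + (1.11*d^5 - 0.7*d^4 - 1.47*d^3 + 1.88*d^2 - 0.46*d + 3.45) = 2.31*d^5 - 1.24*d^4 - 4.5*d^3 - 2.36*d^2 - 0.05*d + 1.7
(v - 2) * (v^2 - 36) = v^3 - 2*v^2 - 36*v + 72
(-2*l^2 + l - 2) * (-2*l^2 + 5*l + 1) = 4*l^4 - 12*l^3 + 7*l^2 - 9*l - 2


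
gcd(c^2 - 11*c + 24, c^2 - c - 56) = c - 8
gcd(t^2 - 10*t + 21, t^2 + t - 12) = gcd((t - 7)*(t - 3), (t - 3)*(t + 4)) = t - 3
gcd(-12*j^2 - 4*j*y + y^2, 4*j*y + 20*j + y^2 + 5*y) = 1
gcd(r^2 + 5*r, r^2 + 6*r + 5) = r + 5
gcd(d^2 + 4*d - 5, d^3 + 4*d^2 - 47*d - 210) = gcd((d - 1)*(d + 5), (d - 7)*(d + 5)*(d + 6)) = d + 5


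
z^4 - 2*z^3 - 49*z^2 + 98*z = z*(z - 7)*(z - 2)*(z + 7)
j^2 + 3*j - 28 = (j - 4)*(j + 7)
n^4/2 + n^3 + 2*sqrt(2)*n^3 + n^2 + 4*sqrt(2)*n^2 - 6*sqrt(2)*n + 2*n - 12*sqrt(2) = (n/2 + 1)*(n - sqrt(2))*(n + 2*sqrt(2))*(n + 3*sqrt(2))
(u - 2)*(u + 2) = u^2 - 4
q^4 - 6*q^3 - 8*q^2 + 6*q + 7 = (q - 7)*(q - 1)*(q + 1)^2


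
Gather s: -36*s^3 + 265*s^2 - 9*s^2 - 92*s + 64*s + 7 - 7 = -36*s^3 + 256*s^2 - 28*s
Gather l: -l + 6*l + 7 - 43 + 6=5*l - 30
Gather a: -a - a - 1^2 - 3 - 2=-2*a - 6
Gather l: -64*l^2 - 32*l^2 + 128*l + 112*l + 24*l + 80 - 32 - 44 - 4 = -96*l^2 + 264*l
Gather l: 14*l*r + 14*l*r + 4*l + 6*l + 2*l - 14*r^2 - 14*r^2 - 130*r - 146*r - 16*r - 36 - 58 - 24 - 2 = l*(28*r + 12) - 28*r^2 - 292*r - 120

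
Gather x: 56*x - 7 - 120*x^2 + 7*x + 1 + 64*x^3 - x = 64*x^3 - 120*x^2 + 62*x - 6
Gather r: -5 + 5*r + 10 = 5*r + 5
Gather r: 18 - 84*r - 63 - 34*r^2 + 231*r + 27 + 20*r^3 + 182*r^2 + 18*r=20*r^3 + 148*r^2 + 165*r - 18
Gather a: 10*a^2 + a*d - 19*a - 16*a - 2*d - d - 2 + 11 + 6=10*a^2 + a*(d - 35) - 3*d + 15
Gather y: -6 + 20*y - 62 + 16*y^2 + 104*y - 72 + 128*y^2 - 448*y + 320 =144*y^2 - 324*y + 180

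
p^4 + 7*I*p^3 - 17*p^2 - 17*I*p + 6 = (p + I)^2*(p + 2*I)*(p + 3*I)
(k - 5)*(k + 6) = k^2 + k - 30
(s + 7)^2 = s^2 + 14*s + 49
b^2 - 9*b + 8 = (b - 8)*(b - 1)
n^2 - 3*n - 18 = (n - 6)*(n + 3)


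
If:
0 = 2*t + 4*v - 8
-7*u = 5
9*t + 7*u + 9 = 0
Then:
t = -4/9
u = -5/7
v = 20/9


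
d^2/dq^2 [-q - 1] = 0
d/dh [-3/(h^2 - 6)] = 6*h/(h^2 - 6)^2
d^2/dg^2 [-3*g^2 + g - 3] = -6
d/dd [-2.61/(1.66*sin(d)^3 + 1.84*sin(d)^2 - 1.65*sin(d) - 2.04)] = (12.9978*sin(d)^2 + 9.6048*sin(d) - 4.3065)*cos(d)/(1.66*sin(d)^3 + 1.84*sin(d)^2 - 1.65*sin(d) - 2.04)^2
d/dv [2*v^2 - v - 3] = 4*v - 1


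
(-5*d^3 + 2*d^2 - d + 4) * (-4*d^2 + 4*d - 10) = 20*d^5 - 28*d^4 + 62*d^3 - 40*d^2 + 26*d - 40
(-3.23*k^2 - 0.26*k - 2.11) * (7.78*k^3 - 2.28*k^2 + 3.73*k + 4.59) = -25.1294*k^5 + 5.3416*k^4 - 27.8709*k^3 - 10.9847*k^2 - 9.0637*k - 9.6849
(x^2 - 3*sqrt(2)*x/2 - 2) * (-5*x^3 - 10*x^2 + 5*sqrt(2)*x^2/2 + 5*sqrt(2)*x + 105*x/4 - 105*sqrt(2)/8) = -5*x^5 - 10*x^4 + 10*sqrt(2)*x^4 + 20*sqrt(2)*x^3 + 115*x^3/4 - 115*sqrt(2)*x^2/2 + 5*x^2 - 10*sqrt(2)*x - 105*x/8 + 105*sqrt(2)/4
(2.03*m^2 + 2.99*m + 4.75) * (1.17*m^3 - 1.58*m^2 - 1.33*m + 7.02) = 2.3751*m^5 + 0.2909*m^4 - 1.8666*m^3 + 2.7689*m^2 + 14.6723*m + 33.345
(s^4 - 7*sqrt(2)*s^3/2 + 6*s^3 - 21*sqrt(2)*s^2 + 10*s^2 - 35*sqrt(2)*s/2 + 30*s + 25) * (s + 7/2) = s^5 - 7*sqrt(2)*s^4/2 + 19*s^4/2 - 133*sqrt(2)*s^3/4 + 31*s^3 - 91*sqrt(2)*s^2 + 65*s^2 - 245*sqrt(2)*s/4 + 130*s + 175/2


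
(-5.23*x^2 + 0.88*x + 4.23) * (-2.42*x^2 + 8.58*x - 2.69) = 12.6566*x^4 - 47.003*x^3 + 11.3825*x^2 + 33.9262*x - 11.3787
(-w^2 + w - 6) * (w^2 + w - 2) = -w^4 - 3*w^2 - 8*w + 12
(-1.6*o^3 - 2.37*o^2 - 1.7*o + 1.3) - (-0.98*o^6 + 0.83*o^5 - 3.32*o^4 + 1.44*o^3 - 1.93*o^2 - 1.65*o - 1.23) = 0.98*o^6 - 0.83*o^5 + 3.32*o^4 - 3.04*o^3 - 0.44*o^2 - 0.05*o + 2.53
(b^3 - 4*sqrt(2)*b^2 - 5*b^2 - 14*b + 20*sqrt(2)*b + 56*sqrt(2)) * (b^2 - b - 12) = b^5 - 6*b^4 - 4*sqrt(2)*b^4 - 21*b^3 + 24*sqrt(2)*b^3 + 74*b^2 + 84*sqrt(2)*b^2 - 296*sqrt(2)*b + 168*b - 672*sqrt(2)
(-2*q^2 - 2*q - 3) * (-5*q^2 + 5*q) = 10*q^4 + 5*q^2 - 15*q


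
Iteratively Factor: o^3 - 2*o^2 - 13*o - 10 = (o - 5)*(o^2 + 3*o + 2) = (o - 5)*(o + 2)*(o + 1)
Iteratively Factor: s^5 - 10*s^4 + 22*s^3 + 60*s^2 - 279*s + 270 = (s + 3)*(s^4 - 13*s^3 + 61*s^2 - 123*s + 90) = (s - 3)*(s + 3)*(s^3 - 10*s^2 + 31*s - 30) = (s - 3)*(s - 2)*(s + 3)*(s^2 - 8*s + 15) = (s - 3)^2*(s - 2)*(s + 3)*(s - 5)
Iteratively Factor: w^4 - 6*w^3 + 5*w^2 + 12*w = (w + 1)*(w^3 - 7*w^2 + 12*w) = (w - 3)*(w + 1)*(w^2 - 4*w) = w*(w - 3)*(w + 1)*(w - 4)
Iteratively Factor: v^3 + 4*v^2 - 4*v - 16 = (v - 2)*(v^2 + 6*v + 8) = (v - 2)*(v + 2)*(v + 4)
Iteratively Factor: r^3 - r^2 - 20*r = (r + 4)*(r^2 - 5*r) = r*(r + 4)*(r - 5)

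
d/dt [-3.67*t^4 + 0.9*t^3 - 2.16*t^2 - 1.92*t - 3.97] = -14.68*t^3 + 2.7*t^2 - 4.32*t - 1.92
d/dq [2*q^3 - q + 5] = 6*q^2 - 1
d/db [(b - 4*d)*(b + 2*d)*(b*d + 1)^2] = (b*d + 1)*(2*d*(b - 4*d)*(b + 2*d) + (b - 4*d)*(b*d + 1) + (b + 2*d)*(b*d + 1))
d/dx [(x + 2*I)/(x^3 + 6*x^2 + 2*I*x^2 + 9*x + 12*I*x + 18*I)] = -2/(x^3 + 9*x^2 + 27*x + 27)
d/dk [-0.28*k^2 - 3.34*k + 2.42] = -0.56*k - 3.34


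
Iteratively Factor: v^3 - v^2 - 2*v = (v - 2)*(v^2 + v) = v*(v - 2)*(v + 1)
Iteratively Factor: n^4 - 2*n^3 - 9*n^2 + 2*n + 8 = (n + 1)*(n^3 - 3*n^2 - 6*n + 8) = (n - 4)*(n + 1)*(n^2 + n - 2) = (n - 4)*(n - 1)*(n + 1)*(n + 2)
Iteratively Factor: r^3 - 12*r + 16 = (r - 2)*(r^2 + 2*r - 8) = (r - 2)*(r + 4)*(r - 2)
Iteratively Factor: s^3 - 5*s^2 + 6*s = (s - 3)*(s^2 - 2*s) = (s - 3)*(s - 2)*(s)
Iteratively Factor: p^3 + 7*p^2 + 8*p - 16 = (p + 4)*(p^2 + 3*p - 4) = (p - 1)*(p + 4)*(p + 4)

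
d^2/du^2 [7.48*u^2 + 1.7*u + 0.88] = 14.9600000000000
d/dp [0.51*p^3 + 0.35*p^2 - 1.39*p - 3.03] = 1.53*p^2 + 0.7*p - 1.39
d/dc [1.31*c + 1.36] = 1.31000000000000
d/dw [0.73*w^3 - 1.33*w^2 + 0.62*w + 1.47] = 2.19*w^2 - 2.66*w + 0.62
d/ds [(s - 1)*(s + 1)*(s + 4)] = 3*s^2 + 8*s - 1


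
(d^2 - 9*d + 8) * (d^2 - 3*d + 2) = d^4 - 12*d^3 + 37*d^2 - 42*d + 16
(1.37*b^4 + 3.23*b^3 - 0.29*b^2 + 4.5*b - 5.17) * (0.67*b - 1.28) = 0.9179*b^5 + 0.4105*b^4 - 4.3287*b^3 + 3.3862*b^2 - 9.2239*b + 6.6176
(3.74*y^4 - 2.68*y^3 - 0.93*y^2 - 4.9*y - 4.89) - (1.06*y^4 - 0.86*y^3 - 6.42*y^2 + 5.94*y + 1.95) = 2.68*y^4 - 1.82*y^3 + 5.49*y^2 - 10.84*y - 6.84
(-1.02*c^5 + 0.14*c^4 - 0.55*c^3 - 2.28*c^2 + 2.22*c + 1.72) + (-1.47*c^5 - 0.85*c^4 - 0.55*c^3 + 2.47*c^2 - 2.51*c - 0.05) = -2.49*c^5 - 0.71*c^4 - 1.1*c^3 + 0.19*c^2 - 0.29*c + 1.67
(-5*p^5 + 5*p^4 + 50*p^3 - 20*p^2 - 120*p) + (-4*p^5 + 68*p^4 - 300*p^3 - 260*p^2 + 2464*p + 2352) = -9*p^5 + 73*p^4 - 250*p^3 - 280*p^2 + 2344*p + 2352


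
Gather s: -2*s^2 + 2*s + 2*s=-2*s^2 + 4*s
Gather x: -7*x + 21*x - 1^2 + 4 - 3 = 14*x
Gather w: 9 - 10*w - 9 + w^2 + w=w^2 - 9*w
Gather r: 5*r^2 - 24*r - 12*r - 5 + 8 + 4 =5*r^2 - 36*r + 7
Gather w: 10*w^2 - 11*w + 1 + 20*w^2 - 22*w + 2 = 30*w^2 - 33*w + 3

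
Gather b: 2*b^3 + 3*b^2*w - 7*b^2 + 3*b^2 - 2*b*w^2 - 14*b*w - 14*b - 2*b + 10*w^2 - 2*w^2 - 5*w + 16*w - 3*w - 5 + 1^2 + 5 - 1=2*b^3 + b^2*(3*w - 4) + b*(-2*w^2 - 14*w - 16) + 8*w^2 + 8*w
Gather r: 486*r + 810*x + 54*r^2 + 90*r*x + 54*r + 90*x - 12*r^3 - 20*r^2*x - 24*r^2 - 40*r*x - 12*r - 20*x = -12*r^3 + r^2*(30 - 20*x) + r*(50*x + 528) + 880*x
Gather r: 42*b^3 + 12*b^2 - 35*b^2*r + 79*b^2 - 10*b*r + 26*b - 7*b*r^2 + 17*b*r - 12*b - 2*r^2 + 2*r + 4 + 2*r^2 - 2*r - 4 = 42*b^3 + 91*b^2 - 7*b*r^2 + 14*b + r*(-35*b^2 + 7*b)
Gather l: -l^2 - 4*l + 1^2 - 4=-l^2 - 4*l - 3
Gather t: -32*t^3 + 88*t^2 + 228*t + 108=-32*t^3 + 88*t^2 + 228*t + 108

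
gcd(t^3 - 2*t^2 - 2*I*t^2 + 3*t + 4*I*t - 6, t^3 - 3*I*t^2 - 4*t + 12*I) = t^2 + t*(-2 - 3*I) + 6*I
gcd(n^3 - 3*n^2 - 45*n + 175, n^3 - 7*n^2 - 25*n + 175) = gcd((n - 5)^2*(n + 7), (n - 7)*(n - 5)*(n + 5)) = n - 5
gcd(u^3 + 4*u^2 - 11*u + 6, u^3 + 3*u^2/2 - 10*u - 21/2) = 1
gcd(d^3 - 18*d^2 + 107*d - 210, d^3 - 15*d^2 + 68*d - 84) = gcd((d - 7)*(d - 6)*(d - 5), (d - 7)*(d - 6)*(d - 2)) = d^2 - 13*d + 42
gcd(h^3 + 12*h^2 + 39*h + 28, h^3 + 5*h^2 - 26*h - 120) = h + 4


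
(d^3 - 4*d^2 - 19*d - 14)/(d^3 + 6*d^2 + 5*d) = (d^2 - 5*d - 14)/(d*(d + 5))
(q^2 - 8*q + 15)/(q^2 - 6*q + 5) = (q - 3)/(q - 1)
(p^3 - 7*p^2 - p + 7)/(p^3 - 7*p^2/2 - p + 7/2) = 2*(p - 7)/(2*p - 7)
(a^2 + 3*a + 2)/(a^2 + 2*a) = (a + 1)/a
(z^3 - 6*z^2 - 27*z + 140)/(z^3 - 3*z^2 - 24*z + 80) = (z - 7)/(z - 4)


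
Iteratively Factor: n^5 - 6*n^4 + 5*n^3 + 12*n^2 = (n - 3)*(n^4 - 3*n^3 - 4*n^2) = (n - 4)*(n - 3)*(n^3 + n^2) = n*(n - 4)*(n - 3)*(n^2 + n) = n*(n - 4)*(n - 3)*(n + 1)*(n)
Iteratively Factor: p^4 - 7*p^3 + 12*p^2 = (p - 4)*(p^3 - 3*p^2) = p*(p - 4)*(p^2 - 3*p) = p*(p - 4)*(p - 3)*(p)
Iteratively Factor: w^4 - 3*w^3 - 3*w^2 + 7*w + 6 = (w - 2)*(w^3 - w^2 - 5*w - 3) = (w - 3)*(w - 2)*(w^2 + 2*w + 1) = (w - 3)*(w - 2)*(w + 1)*(w + 1)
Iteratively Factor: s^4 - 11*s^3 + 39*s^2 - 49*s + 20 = (s - 1)*(s^3 - 10*s^2 + 29*s - 20) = (s - 5)*(s - 1)*(s^2 - 5*s + 4) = (s - 5)*(s - 4)*(s - 1)*(s - 1)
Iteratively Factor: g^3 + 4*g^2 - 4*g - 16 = (g + 4)*(g^2 - 4) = (g + 2)*(g + 4)*(g - 2)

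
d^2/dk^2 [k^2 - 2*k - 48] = 2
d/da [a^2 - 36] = 2*a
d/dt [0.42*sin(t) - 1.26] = 0.42*cos(t)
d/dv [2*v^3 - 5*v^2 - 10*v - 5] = 6*v^2 - 10*v - 10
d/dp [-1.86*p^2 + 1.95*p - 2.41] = 1.95 - 3.72*p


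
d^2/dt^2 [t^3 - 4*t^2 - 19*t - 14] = 6*t - 8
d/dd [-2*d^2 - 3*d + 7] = -4*d - 3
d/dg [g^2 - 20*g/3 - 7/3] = 2*g - 20/3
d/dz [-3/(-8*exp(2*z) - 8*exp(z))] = 3*(-2*exp(z) - 1)*exp(-z)/(8*(exp(z) + 1)^2)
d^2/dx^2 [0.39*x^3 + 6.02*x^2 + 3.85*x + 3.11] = 2.34*x + 12.04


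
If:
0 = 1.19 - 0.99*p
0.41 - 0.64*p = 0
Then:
No Solution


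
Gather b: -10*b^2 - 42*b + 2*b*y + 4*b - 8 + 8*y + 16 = -10*b^2 + b*(2*y - 38) + 8*y + 8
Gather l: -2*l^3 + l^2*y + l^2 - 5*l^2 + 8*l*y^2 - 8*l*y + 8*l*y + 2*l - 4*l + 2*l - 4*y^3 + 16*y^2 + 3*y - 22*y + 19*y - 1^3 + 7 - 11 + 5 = -2*l^3 + l^2*(y - 4) + 8*l*y^2 - 4*y^3 + 16*y^2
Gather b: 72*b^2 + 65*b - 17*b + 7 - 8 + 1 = 72*b^2 + 48*b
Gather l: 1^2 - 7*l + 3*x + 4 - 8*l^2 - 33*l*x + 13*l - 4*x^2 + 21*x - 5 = -8*l^2 + l*(6 - 33*x) - 4*x^2 + 24*x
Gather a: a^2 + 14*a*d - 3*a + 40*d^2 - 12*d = a^2 + a*(14*d - 3) + 40*d^2 - 12*d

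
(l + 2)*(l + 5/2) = l^2 + 9*l/2 + 5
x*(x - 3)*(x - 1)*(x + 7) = x^4 + 3*x^3 - 25*x^2 + 21*x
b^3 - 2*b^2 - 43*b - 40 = (b - 8)*(b + 1)*(b + 5)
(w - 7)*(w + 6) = w^2 - w - 42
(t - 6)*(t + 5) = t^2 - t - 30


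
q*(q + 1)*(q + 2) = q^3 + 3*q^2 + 2*q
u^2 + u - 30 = (u - 5)*(u + 6)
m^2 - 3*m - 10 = (m - 5)*(m + 2)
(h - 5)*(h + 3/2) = h^2 - 7*h/2 - 15/2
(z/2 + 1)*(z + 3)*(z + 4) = z^3/2 + 9*z^2/2 + 13*z + 12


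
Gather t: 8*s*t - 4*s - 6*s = 8*s*t - 10*s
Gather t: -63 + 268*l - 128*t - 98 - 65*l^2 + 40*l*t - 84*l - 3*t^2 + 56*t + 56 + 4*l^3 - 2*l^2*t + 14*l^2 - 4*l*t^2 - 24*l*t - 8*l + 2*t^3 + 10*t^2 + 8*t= 4*l^3 - 51*l^2 + 176*l + 2*t^3 + t^2*(7 - 4*l) + t*(-2*l^2 + 16*l - 64) - 105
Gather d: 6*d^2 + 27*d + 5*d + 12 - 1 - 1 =6*d^2 + 32*d + 10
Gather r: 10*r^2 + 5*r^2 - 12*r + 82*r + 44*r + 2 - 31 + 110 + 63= 15*r^2 + 114*r + 144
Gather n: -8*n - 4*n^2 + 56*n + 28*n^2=24*n^2 + 48*n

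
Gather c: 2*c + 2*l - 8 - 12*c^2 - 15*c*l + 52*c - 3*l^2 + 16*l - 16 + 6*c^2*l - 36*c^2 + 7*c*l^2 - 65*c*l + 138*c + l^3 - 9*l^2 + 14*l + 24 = c^2*(6*l - 48) + c*(7*l^2 - 80*l + 192) + l^3 - 12*l^2 + 32*l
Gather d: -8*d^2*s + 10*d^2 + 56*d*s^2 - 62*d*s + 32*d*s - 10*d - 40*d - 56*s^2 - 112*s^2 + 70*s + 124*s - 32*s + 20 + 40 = d^2*(10 - 8*s) + d*(56*s^2 - 30*s - 50) - 168*s^2 + 162*s + 60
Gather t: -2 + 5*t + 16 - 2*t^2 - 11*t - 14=-2*t^2 - 6*t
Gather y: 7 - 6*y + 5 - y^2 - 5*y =-y^2 - 11*y + 12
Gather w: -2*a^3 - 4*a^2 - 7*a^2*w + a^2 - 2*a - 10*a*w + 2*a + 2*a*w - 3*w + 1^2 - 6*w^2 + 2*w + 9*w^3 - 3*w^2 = -2*a^3 - 3*a^2 + 9*w^3 - 9*w^2 + w*(-7*a^2 - 8*a - 1) + 1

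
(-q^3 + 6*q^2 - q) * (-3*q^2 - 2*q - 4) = 3*q^5 - 16*q^4 - 5*q^3 - 22*q^2 + 4*q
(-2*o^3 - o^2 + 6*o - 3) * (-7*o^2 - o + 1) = 14*o^5 + 9*o^4 - 43*o^3 + 14*o^2 + 9*o - 3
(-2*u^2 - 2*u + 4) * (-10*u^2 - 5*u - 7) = 20*u^4 + 30*u^3 - 16*u^2 - 6*u - 28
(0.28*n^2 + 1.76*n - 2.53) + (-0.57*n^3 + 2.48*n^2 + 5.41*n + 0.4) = -0.57*n^3 + 2.76*n^2 + 7.17*n - 2.13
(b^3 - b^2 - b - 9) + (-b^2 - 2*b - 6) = b^3 - 2*b^2 - 3*b - 15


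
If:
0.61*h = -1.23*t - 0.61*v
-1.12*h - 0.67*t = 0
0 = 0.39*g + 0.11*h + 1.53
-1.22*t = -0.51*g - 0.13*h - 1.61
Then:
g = -3.98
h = 0.19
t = -0.32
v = 0.46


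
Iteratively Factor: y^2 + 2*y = (y + 2)*(y)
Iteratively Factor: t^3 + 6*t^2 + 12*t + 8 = (t + 2)*(t^2 + 4*t + 4) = (t + 2)^2*(t + 2)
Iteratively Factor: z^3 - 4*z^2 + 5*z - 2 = (z - 2)*(z^2 - 2*z + 1) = (z - 2)*(z - 1)*(z - 1)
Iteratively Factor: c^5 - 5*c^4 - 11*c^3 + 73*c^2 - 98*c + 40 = (c - 1)*(c^4 - 4*c^3 - 15*c^2 + 58*c - 40) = (c - 5)*(c - 1)*(c^3 + c^2 - 10*c + 8) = (c - 5)*(c - 1)^2*(c^2 + 2*c - 8) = (c - 5)*(c - 1)^2*(c + 4)*(c - 2)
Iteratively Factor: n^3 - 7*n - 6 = (n - 3)*(n^2 + 3*n + 2) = (n - 3)*(n + 2)*(n + 1)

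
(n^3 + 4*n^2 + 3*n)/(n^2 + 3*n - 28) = n*(n^2 + 4*n + 3)/(n^2 + 3*n - 28)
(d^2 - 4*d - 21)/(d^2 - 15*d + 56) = (d + 3)/(d - 8)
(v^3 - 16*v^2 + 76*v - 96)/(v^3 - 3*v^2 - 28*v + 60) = (v - 8)/(v + 5)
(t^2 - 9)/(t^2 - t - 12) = (t - 3)/(t - 4)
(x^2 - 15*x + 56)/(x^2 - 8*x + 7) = (x - 8)/(x - 1)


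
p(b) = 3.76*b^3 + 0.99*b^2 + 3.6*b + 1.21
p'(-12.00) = 1604.16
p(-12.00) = -6396.71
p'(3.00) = 111.06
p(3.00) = 122.44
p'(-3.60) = 142.66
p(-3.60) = -174.35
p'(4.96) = 290.93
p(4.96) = 502.23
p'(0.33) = 5.48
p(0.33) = 2.64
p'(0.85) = 13.43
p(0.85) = 7.29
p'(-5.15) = 292.58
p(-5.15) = -504.65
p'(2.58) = 83.79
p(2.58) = 81.66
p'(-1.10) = 15.07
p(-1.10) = -6.56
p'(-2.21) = 54.32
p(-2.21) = -42.50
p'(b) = 11.28*b^2 + 1.98*b + 3.6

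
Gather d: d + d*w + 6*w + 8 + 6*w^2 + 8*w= d*(w + 1) + 6*w^2 + 14*w + 8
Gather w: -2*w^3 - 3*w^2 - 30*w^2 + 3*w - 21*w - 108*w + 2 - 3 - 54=-2*w^3 - 33*w^2 - 126*w - 55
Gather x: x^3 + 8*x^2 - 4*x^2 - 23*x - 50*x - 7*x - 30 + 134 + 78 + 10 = x^3 + 4*x^2 - 80*x + 192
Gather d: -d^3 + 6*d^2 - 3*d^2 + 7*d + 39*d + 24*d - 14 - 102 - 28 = -d^3 + 3*d^2 + 70*d - 144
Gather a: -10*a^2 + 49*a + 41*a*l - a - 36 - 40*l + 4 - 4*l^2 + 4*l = -10*a^2 + a*(41*l + 48) - 4*l^2 - 36*l - 32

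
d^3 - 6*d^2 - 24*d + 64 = (d - 8)*(d - 2)*(d + 4)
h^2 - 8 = (h - 2*sqrt(2))*(h + 2*sqrt(2))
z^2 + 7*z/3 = z*(z + 7/3)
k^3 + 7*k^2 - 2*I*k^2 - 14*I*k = k*(k + 7)*(k - 2*I)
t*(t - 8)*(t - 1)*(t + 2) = t^4 - 7*t^3 - 10*t^2 + 16*t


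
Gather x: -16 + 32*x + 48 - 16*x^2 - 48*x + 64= -16*x^2 - 16*x + 96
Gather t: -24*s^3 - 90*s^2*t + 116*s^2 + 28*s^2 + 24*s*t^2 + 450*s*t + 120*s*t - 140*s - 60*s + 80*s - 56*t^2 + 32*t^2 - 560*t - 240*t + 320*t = -24*s^3 + 144*s^2 - 120*s + t^2*(24*s - 24) + t*(-90*s^2 + 570*s - 480)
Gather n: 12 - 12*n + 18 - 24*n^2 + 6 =-24*n^2 - 12*n + 36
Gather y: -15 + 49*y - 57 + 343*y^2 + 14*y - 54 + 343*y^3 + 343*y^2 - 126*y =343*y^3 + 686*y^2 - 63*y - 126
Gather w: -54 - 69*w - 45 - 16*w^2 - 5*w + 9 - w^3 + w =-w^3 - 16*w^2 - 73*w - 90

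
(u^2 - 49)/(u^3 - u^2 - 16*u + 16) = (u^2 - 49)/(u^3 - u^2 - 16*u + 16)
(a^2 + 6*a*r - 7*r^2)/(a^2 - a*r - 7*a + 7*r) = (a + 7*r)/(a - 7)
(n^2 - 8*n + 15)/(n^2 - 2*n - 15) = (n - 3)/(n + 3)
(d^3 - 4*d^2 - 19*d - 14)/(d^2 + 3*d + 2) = d - 7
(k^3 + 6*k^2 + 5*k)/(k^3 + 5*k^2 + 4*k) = (k + 5)/(k + 4)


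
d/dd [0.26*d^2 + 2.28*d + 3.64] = 0.52*d + 2.28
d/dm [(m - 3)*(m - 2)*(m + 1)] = 3*m^2 - 8*m + 1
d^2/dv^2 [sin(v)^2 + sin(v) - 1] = -sin(v) + 2*cos(2*v)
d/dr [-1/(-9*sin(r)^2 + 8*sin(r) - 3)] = 2*(4 - 9*sin(r))*cos(r)/(9*sin(r)^2 - 8*sin(r) + 3)^2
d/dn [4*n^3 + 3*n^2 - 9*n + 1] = 12*n^2 + 6*n - 9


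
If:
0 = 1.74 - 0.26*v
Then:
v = 6.69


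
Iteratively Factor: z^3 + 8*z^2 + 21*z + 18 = (z + 2)*(z^2 + 6*z + 9) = (z + 2)*(z + 3)*(z + 3)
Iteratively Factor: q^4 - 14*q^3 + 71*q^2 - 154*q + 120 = (q - 3)*(q^3 - 11*q^2 + 38*q - 40) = (q - 5)*(q - 3)*(q^2 - 6*q + 8) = (q - 5)*(q - 3)*(q - 2)*(q - 4)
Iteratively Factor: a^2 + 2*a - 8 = (a - 2)*(a + 4)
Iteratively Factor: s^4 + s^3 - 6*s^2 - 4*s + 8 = (s + 2)*(s^3 - s^2 - 4*s + 4) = (s - 1)*(s + 2)*(s^2 - 4) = (s - 1)*(s + 2)^2*(s - 2)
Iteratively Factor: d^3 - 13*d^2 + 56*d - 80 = (d - 5)*(d^2 - 8*d + 16) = (d - 5)*(d - 4)*(d - 4)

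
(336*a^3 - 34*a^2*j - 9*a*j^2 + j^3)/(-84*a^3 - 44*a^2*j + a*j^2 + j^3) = (-8*a + j)/(2*a + j)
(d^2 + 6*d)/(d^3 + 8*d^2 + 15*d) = (d + 6)/(d^2 + 8*d + 15)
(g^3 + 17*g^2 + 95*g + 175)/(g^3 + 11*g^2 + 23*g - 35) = (g + 5)/(g - 1)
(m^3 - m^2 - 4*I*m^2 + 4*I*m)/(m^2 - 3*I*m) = (m^2 - m - 4*I*m + 4*I)/(m - 3*I)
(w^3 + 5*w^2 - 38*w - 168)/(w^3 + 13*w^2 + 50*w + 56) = (w - 6)/(w + 2)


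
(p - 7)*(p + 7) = p^2 - 49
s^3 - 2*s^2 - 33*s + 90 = (s - 5)*(s - 3)*(s + 6)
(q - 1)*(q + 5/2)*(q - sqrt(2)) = q^3 - sqrt(2)*q^2 + 3*q^2/2 - 5*q/2 - 3*sqrt(2)*q/2 + 5*sqrt(2)/2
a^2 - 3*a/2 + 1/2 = (a - 1)*(a - 1/2)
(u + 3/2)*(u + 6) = u^2 + 15*u/2 + 9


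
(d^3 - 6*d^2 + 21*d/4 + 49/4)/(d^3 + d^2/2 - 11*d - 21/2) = (d - 7/2)/(d + 3)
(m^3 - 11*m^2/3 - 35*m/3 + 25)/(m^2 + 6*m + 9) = (3*m^2 - 20*m + 25)/(3*(m + 3))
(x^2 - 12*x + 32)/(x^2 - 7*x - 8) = (x - 4)/(x + 1)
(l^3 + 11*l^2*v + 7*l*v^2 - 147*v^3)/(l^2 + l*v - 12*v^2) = (l^2 + 14*l*v + 49*v^2)/(l + 4*v)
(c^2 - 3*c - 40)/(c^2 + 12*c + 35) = (c - 8)/(c + 7)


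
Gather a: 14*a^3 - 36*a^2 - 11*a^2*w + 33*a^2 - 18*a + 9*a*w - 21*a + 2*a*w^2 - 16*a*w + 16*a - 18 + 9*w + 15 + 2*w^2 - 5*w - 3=14*a^3 + a^2*(-11*w - 3) + a*(2*w^2 - 7*w - 23) + 2*w^2 + 4*w - 6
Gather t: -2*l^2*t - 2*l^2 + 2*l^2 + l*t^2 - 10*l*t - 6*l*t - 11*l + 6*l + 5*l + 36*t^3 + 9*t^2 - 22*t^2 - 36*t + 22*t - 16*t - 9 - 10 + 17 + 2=36*t^3 + t^2*(l - 13) + t*(-2*l^2 - 16*l - 30)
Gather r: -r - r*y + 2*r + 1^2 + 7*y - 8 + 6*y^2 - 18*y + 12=r*(1 - y) + 6*y^2 - 11*y + 5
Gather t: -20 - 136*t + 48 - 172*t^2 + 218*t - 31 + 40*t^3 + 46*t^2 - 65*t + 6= 40*t^3 - 126*t^2 + 17*t + 3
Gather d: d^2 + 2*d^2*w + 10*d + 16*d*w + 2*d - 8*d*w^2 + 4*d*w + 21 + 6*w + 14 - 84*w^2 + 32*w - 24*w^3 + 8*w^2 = d^2*(2*w + 1) + d*(-8*w^2 + 20*w + 12) - 24*w^3 - 76*w^2 + 38*w + 35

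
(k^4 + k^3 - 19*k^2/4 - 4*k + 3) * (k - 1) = k^5 - 23*k^3/4 + 3*k^2/4 + 7*k - 3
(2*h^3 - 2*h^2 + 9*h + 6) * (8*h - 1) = 16*h^4 - 18*h^3 + 74*h^2 + 39*h - 6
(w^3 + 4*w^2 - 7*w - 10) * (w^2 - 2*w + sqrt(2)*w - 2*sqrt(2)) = w^5 + sqrt(2)*w^4 + 2*w^4 - 15*w^3 + 2*sqrt(2)*w^3 - 15*sqrt(2)*w^2 + 4*w^2 + 4*sqrt(2)*w + 20*w + 20*sqrt(2)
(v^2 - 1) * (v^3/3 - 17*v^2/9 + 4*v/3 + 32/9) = v^5/3 - 17*v^4/9 + v^3 + 49*v^2/9 - 4*v/3 - 32/9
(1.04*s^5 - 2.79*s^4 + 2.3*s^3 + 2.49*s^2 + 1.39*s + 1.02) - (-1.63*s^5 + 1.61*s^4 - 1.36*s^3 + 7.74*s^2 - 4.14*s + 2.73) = 2.67*s^5 - 4.4*s^4 + 3.66*s^3 - 5.25*s^2 + 5.53*s - 1.71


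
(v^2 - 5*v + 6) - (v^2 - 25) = 31 - 5*v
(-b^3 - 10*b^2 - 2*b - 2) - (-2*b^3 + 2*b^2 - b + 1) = b^3 - 12*b^2 - b - 3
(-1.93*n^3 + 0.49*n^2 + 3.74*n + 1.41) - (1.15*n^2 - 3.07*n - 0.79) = -1.93*n^3 - 0.66*n^2 + 6.81*n + 2.2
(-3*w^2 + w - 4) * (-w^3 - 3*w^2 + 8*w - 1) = 3*w^5 + 8*w^4 - 23*w^3 + 23*w^2 - 33*w + 4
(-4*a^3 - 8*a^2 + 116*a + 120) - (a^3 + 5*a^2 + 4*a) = -5*a^3 - 13*a^2 + 112*a + 120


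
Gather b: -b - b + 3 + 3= 6 - 2*b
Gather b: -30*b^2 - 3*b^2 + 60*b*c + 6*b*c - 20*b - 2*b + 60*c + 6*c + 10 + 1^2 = -33*b^2 + b*(66*c - 22) + 66*c + 11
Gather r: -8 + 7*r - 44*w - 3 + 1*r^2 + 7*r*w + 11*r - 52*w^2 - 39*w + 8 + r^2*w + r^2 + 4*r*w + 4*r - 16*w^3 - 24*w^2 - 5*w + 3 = r^2*(w + 2) + r*(11*w + 22) - 16*w^3 - 76*w^2 - 88*w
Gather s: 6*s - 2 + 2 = 6*s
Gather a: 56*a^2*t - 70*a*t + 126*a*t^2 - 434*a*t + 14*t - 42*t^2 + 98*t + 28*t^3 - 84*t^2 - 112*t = 56*a^2*t + a*(126*t^2 - 504*t) + 28*t^3 - 126*t^2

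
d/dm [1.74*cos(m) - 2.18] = -1.74*sin(m)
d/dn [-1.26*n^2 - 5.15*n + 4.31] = -2.52*n - 5.15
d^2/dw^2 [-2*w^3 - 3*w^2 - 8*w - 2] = -12*w - 6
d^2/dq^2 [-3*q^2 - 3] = -6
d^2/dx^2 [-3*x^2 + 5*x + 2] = -6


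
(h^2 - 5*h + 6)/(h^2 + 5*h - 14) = (h - 3)/(h + 7)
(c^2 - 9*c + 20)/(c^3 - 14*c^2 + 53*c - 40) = (c - 4)/(c^2 - 9*c + 8)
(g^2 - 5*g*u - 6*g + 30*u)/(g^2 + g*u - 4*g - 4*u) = (g^2 - 5*g*u - 6*g + 30*u)/(g^2 + g*u - 4*g - 4*u)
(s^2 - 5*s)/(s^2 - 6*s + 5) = s/(s - 1)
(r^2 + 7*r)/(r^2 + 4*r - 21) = r/(r - 3)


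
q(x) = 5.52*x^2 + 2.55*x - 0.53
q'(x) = 11.04*x + 2.55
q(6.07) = 218.33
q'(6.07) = 69.56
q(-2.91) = 38.79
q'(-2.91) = -29.58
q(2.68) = 45.95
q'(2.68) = 32.14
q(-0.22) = -0.82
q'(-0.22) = 0.12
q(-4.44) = 96.97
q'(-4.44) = -46.47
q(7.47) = 326.54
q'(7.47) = 85.02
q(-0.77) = 0.78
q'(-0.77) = -5.95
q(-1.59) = 9.37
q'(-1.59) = -15.00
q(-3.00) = 41.50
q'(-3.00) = -30.57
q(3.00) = 56.80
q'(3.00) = 35.67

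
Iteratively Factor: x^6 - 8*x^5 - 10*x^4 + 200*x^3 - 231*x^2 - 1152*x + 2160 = (x + 3)*(x^5 - 11*x^4 + 23*x^3 + 131*x^2 - 624*x + 720) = (x - 5)*(x + 3)*(x^4 - 6*x^3 - 7*x^2 + 96*x - 144) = (x - 5)*(x - 3)*(x + 3)*(x^3 - 3*x^2 - 16*x + 48) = (x - 5)*(x - 4)*(x - 3)*(x + 3)*(x^2 + x - 12) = (x - 5)*(x - 4)*(x - 3)^2*(x + 3)*(x + 4)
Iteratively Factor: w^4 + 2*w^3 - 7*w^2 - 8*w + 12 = (w - 1)*(w^3 + 3*w^2 - 4*w - 12) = (w - 1)*(w + 2)*(w^2 + w - 6) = (w - 1)*(w + 2)*(w + 3)*(w - 2)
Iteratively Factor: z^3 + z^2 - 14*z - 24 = (z + 3)*(z^2 - 2*z - 8) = (z + 2)*(z + 3)*(z - 4)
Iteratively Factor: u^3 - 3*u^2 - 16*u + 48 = (u + 4)*(u^2 - 7*u + 12) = (u - 3)*(u + 4)*(u - 4)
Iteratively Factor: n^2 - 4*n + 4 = (n - 2)*(n - 2)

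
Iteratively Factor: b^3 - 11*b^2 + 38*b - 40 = (b - 2)*(b^2 - 9*b + 20) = (b - 5)*(b - 2)*(b - 4)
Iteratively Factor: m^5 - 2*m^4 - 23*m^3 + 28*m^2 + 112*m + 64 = (m - 4)*(m^4 + 2*m^3 - 15*m^2 - 32*m - 16) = (m - 4)^2*(m^3 + 6*m^2 + 9*m + 4) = (m - 4)^2*(m + 1)*(m^2 + 5*m + 4) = (m - 4)^2*(m + 1)*(m + 4)*(m + 1)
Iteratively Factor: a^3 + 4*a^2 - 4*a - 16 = (a + 4)*(a^2 - 4) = (a + 2)*(a + 4)*(a - 2)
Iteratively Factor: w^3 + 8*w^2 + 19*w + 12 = (w + 3)*(w^2 + 5*w + 4) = (w + 1)*(w + 3)*(w + 4)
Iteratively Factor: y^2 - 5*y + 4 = (y - 1)*(y - 4)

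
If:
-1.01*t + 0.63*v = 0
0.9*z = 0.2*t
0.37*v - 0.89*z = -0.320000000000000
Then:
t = -0.81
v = -1.30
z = -0.18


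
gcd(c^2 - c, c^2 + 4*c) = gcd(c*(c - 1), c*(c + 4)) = c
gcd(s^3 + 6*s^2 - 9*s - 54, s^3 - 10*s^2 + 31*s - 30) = s - 3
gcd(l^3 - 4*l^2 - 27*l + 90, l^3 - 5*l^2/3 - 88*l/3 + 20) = l^2 - l - 30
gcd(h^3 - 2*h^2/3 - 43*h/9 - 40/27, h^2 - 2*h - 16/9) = h - 8/3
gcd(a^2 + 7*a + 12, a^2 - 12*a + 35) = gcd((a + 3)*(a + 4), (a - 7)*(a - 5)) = 1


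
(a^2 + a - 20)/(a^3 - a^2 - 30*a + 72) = (a + 5)/(a^2 + 3*a - 18)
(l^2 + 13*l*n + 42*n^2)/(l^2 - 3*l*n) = (l^2 + 13*l*n + 42*n^2)/(l*(l - 3*n))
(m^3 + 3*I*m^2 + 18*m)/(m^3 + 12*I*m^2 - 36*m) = (m - 3*I)/(m + 6*I)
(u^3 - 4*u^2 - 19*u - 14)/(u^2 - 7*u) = u + 3 + 2/u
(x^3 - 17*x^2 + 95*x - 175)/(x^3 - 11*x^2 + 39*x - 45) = (x^2 - 12*x + 35)/(x^2 - 6*x + 9)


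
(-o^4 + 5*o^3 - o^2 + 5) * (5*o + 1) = -5*o^5 + 24*o^4 - o^2 + 25*o + 5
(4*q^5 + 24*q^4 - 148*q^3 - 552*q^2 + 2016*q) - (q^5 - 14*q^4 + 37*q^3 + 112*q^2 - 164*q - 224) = 3*q^5 + 38*q^4 - 185*q^3 - 664*q^2 + 2180*q + 224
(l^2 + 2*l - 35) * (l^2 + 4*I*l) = l^4 + 2*l^3 + 4*I*l^3 - 35*l^2 + 8*I*l^2 - 140*I*l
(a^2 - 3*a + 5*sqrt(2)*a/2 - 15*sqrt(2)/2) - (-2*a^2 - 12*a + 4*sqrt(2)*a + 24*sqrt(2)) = 3*a^2 - 3*sqrt(2)*a/2 + 9*a - 63*sqrt(2)/2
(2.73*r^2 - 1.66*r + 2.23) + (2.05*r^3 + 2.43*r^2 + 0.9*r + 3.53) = 2.05*r^3 + 5.16*r^2 - 0.76*r + 5.76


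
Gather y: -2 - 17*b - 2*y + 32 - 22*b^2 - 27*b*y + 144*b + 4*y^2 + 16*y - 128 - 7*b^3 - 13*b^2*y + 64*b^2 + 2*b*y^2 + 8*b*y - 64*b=-7*b^3 + 42*b^2 + 63*b + y^2*(2*b + 4) + y*(-13*b^2 - 19*b + 14) - 98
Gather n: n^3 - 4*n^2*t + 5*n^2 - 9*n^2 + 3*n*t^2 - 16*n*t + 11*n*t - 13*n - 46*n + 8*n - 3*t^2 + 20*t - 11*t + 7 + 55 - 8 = n^3 + n^2*(-4*t - 4) + n*(3*t^2 - 5*t - 51) - 3*t^2 + 9*t + 54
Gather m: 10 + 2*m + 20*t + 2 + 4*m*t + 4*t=m*(4*t + 2) + 24*t + 12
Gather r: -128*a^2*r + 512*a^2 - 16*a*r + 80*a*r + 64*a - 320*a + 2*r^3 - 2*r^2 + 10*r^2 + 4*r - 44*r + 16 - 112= 512*a^2 - 256*a + 2*r^3 + 8*r^2 + r*(-128*a^2 + 64*a - 40) - 96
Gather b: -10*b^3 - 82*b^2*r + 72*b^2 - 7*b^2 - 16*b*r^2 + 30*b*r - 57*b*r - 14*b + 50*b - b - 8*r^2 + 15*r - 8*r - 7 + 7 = -10*b^3 + b^2*(65 - 82*r) + b*(-16*r^2 - 27*r + 35) - 8*r^2 + 7*r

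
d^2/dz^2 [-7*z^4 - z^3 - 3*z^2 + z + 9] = -84*z^2 - 6*z - 6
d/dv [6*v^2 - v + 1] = 12*v - 1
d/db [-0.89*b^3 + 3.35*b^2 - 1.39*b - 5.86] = -2.67*b^2 + 6.7*b - 1.39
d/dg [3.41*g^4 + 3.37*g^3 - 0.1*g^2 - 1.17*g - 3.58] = 13.64*g^3 + 10.11*g^2 - 0.2*g - 1.17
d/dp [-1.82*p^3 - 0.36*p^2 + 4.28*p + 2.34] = -5.46*p^2 - 0.72*p + 4.28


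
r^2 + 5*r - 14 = (r - 2)*(r + 7)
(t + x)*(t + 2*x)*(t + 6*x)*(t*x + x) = t^4*x + 9*t^3*x^2 + t^3*x + 20*t^2*x^3 + 9*t^2*x^2 + 12*t*x^4 + 20*t*x^3 + 12*x^4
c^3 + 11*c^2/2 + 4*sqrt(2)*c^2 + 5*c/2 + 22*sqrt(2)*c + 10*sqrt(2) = (c + 1/2)*(c + 5)*(c + 4*sqrt(2))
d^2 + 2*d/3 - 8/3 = (d - 4/3)*(d + 2)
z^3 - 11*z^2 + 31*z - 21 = (z - 7)*(z - 3)*(z - 1)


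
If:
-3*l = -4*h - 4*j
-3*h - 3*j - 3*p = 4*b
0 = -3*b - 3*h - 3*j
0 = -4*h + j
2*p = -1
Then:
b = 3/2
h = -3/10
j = -6/5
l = -2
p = -1/2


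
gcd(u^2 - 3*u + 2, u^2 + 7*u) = 1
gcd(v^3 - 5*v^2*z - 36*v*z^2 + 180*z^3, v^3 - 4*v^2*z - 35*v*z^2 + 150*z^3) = -v^2 - v*z + 30*z^2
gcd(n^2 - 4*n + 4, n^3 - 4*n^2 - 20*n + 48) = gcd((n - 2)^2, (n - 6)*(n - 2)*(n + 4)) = n - 2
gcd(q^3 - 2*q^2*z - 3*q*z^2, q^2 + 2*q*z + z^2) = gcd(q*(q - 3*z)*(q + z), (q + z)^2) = q + z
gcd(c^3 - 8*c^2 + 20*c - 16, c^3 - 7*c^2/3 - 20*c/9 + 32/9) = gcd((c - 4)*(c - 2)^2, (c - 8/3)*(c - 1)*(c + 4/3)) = 1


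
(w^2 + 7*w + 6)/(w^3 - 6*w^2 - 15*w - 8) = (w + 6)/(w^2 - 7*w - 8)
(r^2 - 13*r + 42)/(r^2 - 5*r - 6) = (r - 7)/(r + 1)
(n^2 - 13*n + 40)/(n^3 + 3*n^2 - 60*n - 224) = (n - 5)/(n^2 + 11*n + 28)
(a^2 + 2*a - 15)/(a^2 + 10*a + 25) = (a - 3)/(a + 5)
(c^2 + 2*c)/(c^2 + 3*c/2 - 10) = 2*c*(c + 2)/(2*c^2 + 3*c - 20)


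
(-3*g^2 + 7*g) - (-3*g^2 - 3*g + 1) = 10*g - 1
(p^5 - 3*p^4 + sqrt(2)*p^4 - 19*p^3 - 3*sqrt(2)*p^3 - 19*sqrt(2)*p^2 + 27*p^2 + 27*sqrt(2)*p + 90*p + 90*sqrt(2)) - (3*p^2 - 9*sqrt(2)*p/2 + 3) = p^5 - 3*p^4 + sqrt(2)*p^4 - 19*p^3 - 3*sqrt(2)*p^3 - 19*sqrt(2)*p^2 + 24*p^2 + 63*sqrt(2)*p/2 + 90*p - 3 + 90*sqrt(2)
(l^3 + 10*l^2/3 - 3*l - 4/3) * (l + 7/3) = l^4 + 17*l^3/3 + 43*l^2/9 - 25*l/3 - 28/9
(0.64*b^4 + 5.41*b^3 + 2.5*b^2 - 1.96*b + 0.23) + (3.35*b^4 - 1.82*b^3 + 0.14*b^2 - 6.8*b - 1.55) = 3.99*b^4 + 3.59*b^3 + 2.64*b^2 - 8.76*b - 1.32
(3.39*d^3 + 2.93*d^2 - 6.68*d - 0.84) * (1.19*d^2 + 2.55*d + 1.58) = 4.0341*d^5 + 12.1312*d^4 + 4.8785*d^3 - 13.4042*d^2 - 12.6964*d - 1.3272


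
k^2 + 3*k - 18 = (k - 3)*(k + 6)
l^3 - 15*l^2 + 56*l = l*(l - 8)*(l - 7)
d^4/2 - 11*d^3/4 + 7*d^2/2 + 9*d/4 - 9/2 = (d/2 + 1/2)*(d - 3)*(d - 2)*(d - 3/2)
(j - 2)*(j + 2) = j^2 - 4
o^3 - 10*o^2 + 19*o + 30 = (o - 6)*(o - 5)*(o + 1)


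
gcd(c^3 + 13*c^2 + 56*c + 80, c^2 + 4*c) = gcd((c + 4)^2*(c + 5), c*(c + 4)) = c + 4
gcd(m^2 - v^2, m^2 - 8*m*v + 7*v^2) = -m + v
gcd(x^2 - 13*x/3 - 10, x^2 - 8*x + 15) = 1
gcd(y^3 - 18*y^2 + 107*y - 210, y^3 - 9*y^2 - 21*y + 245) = y - 7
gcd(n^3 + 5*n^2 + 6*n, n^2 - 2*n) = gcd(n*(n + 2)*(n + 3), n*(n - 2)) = n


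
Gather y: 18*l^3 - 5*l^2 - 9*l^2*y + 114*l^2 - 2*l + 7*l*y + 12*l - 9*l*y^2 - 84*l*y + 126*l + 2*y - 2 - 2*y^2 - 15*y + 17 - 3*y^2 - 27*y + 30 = 18*l^3 + 109*l^2 + 136*l + y^2*(-9*l - 5) + y*(-9*l^2 - 77*l - 40) + 45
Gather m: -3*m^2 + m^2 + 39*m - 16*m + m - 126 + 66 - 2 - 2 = -2*m^2 + 24*m - 64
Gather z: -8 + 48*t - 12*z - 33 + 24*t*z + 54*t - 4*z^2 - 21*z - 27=102*t - 4*z^2 + z*(24*t - 33) - 68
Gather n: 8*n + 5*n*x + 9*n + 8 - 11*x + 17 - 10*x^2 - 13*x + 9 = n*(5*x + 17) - 10*x^2 - 24*x + 34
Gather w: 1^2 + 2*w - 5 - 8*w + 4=-6*w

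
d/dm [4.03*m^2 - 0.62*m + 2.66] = 8.06*m - 0.62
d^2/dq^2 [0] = 0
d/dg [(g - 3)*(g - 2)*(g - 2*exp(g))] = -2*g^2*exp(g) + 3*g^2 + 6*g*exp(g) - 10*g - 2*exp(g) + 6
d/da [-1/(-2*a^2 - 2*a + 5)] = 2*(-2*a - 1)/(2*a^2 + 2*a - 5)^2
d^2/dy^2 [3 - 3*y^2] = -6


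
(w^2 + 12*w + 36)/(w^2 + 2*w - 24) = (w + 6)/(w - 4)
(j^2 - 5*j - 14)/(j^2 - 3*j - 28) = (j + 2)/(j + 4)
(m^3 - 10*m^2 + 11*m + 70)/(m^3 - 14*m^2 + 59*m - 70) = (m + 2)/(m - 2)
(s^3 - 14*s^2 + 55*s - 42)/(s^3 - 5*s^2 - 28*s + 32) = (s^2 - 13*s + 42)/(s^2 - 4*s - 32)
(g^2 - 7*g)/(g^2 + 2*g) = (g - 7)/(g + 2)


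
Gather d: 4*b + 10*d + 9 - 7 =4*b + 10*d + 2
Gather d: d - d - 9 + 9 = 0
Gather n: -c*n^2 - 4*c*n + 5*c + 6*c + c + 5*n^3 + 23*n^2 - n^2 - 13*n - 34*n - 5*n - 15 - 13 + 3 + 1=12*c + 5*n^3 + n^2*(22 - c) + n*(-4*c - 52) - 24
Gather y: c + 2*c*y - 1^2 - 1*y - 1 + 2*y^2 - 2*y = c + 2*y^2 + y*(2*c - 3) - 2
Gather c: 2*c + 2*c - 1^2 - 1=4*c - 2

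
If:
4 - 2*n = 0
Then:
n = 2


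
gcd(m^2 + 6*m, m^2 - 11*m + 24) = 1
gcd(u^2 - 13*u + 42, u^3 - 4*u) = 1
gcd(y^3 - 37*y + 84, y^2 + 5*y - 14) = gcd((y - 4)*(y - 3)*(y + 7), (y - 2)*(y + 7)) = y + 7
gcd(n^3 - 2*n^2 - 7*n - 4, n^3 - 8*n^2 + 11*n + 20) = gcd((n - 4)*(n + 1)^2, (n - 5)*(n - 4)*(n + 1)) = n^2 - 3*n - 4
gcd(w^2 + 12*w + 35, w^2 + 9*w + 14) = w + 7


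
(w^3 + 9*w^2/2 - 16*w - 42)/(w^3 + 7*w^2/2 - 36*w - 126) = (2*w^2 - 3*w - 14)/(2*w^2 - 5*w - 42)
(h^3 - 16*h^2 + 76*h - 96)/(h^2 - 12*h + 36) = (h^2 - 10*h + 16)/(h - 6)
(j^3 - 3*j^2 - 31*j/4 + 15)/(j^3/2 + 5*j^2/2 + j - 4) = (4*j^3 - 12*j^2 - 31*j + 60)/(2*(j^3 + 5*j^2 + 2*j - 8))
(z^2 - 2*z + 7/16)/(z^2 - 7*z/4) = (z - 1/4)/z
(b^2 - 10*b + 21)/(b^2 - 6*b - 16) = (-b^2 + 10*b - 21)/(-b^2 + 6*b + 16)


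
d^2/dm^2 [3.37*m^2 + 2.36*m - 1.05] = 6.74000000000000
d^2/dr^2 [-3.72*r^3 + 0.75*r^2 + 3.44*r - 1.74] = 1.5 - 22.32*r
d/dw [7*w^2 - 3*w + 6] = 14*w - 3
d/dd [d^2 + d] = 2*d + 1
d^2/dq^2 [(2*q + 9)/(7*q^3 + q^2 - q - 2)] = 2*((2*q + 9)*(21*q^2 + 2*q - 1)^2 + (-42*q^2 - 4*q - (2*q + 9)*(21*q + 1) + 2)*(7*q^3 + q^2 - q - 2))/(7*q^3 + q^2 - q - 2)^3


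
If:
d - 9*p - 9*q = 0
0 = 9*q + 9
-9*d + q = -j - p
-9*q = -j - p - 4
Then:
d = -14/9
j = -1120/81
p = 67/81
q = -1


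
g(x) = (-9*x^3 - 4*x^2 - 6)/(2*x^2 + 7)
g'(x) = -4*x*(-9*x^3 - 4*x^2 - 6)/(2*x^2 + 7)^2 + (-27*x^2 - 8*x)/(2*x^2 + 7) = x*(-18*x^3 - 189*x - 32)/(4*x^4 + 28*x^2 + 49)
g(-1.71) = 2.13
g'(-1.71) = -3.95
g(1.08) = -2.36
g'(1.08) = -3.21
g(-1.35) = 0.83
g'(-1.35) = -3.19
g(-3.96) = 12.78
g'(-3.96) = -4.94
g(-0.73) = -0.57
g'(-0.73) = -1.27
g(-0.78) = -0.51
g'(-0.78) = -1.43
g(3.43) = -13.63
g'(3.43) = -5.18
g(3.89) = -16.00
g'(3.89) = -5.12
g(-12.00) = 50.75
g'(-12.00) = -4.60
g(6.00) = -26.51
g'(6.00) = -4.86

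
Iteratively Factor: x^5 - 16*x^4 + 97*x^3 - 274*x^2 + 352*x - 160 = (x - 5)*(x^4 - 11*x^3 + 42*x^2 - 64*x + 32) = (x - 5)*(x - 1)*(x^3 - 10*x^2 + 32*x - 32) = (x - 5)*(x - 4)*(x - 1)*(x^2 - 6*x + 8) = (x - 5)*(x - 4)*(x - 2)*(x - 1)*(x - 4)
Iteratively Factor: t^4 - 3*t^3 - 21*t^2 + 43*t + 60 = (t + 4)*(t^3 - 7*t^2 + 7*t + 15) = (t - 3)*(t + 4)*(t^2 - 4*t - 5) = (t - 3)*(t + 1)*(t + 4)*(t - 5)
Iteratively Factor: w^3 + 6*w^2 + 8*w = (w + 2)*(w^2 + 4*w) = w*(w + 2)*(w + 4)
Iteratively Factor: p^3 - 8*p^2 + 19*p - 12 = (p - 1)*(p^2 - 7*p + 12) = (p - 3)*(p - 1)*(p - 4)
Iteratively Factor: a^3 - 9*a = (a - 3)*(a^2 + 3*a) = a*(a - 3)*(a + 3)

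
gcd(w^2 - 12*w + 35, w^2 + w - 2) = 1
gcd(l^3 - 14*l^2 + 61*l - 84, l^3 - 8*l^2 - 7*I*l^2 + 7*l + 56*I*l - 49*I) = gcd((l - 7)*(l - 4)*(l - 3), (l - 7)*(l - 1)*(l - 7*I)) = l - 7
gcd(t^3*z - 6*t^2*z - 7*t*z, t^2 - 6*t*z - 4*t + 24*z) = 1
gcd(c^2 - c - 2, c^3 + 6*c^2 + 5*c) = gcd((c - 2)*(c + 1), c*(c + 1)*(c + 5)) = c + 1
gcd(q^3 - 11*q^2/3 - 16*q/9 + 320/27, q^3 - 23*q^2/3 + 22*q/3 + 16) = q - 8/3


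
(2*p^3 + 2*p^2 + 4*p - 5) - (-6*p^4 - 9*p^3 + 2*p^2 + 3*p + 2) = 6*p^4 + 11*p^3 + p - 7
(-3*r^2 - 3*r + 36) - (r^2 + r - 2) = -4*r^2 - 4*r + 38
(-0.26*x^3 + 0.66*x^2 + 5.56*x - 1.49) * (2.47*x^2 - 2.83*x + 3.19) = -0.6422*x^5 + 2.366*x^4 + 11.036*x^3 - 17.3097*x^2 + 21.9531*x - 4.7531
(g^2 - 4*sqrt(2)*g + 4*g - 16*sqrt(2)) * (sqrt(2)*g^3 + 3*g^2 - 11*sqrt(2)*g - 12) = sqrt(2)*g^5 - 5*g^4 + 4*sqrt(2)*g^4 - 23*sqrt(2)*g^3 - 20*g^3 - 92*sqrt(2)*g^2 + 76*g^2 + 48*sqrt(2)*g + 304*g + 192*sqrt(2)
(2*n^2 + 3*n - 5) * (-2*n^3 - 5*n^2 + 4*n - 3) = -4*n^5 - 16*n^4 + 3*n^3 + 31*n^2 - 29*n + 15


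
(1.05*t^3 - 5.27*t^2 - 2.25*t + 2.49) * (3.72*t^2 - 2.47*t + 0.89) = 3.906*t^5 - 22.1979*t^4 + 5.5814*t^3 + 10.13*t^2 - 8.1528*t + 2.2161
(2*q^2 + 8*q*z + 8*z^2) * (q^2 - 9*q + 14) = 2*q^4 + 8*q^3*z - 18*q^3 + 8*q^2*z^2 - 72*q^2*z + 28*q^2 - 72*q*z^2 + 112*q*z + 112*z^2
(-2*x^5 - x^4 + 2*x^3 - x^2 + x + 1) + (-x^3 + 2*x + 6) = -2*x^5 - x^4 + x^3 - x^2 + 3*x + 7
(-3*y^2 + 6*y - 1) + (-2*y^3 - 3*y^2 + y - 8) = -2*y^3 - 6*y^2 + 7*y - 9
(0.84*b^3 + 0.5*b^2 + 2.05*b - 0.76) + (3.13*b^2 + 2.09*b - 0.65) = 0.84*b^3 + 3.63*b^2 + 4.14*b - 1.41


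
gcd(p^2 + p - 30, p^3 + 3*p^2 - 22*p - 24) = p + 6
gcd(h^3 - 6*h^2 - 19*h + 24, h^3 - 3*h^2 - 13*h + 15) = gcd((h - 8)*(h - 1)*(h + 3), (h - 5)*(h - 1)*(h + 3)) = h^2 + 2*h - 3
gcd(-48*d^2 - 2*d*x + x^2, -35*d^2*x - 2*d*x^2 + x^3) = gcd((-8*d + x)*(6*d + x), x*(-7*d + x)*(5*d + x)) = 1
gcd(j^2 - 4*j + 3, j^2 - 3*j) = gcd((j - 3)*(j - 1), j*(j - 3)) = j - 3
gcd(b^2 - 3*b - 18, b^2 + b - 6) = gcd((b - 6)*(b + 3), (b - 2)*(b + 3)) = b + 3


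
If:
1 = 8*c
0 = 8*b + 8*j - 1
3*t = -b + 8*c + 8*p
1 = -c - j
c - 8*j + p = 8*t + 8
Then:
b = 5/4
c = 1/8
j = -9/8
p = 43/488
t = 37/244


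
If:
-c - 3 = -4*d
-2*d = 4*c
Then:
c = -1/3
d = 2/3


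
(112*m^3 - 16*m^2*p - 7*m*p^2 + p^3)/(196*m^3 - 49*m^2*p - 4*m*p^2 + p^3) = (4*m + p)/(7*m + p)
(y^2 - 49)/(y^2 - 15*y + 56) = (y + 7)/(y - 8)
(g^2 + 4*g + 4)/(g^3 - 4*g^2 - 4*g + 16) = (g + 2)/(g^2 - 6*g + 8)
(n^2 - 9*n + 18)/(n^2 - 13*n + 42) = (n - 3)/(n - 7)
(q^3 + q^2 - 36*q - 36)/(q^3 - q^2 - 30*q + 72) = (q^2 - 5*q - 6)/(q^2 - 7*q + 12)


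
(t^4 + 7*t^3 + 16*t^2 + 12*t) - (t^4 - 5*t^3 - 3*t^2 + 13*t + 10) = 12*t^3 + 19*t^2 - t - 10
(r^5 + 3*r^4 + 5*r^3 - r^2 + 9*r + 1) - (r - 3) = r^5 + 3*r^4 + 5*r^3 - r^2 + 8*r + 4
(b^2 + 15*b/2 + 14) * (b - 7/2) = b^3 + 4*b^2 - 49*b/4 - 49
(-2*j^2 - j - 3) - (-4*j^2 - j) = 2*j^2 - 3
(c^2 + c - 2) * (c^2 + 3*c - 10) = c^4 + 4*c^3 - 9*c^2 - 16*c + 20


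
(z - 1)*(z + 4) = z^2 + 3*z - 4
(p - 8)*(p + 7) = p^2 - p - 56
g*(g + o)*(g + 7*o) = g^3 + 8*g^2*o + 7*g*o^2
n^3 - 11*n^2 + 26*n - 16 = (n - 8)*(n - 2)*(n - 1)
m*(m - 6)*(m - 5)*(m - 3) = m^4 - 14*m^3 + 63*m^2 - 90*m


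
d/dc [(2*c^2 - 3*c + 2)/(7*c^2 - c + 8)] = (19*c^2 + 4*c - 22)/(49*c^4 - 14*c^3 + 113*c^2 - 16*c + 64)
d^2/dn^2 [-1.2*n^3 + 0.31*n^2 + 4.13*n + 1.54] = 0.62 - 7.2*n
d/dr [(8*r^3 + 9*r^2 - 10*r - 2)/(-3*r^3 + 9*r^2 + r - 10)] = (99*r^4 - 44*r^3 - 159*r^2 - 144*r + 102)/(9*r^6 - 54*r^5 + 75*r^4 + 78*r^3 - 179*r^2 - 20*r + 100)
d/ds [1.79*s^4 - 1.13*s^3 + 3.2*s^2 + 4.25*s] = 7.16*s^3 - 3.39*s^2 + 6.4*s + 4.25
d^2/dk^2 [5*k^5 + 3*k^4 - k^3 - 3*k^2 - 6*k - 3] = 100*k^3 + 36*k^2 - 6*k - 6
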